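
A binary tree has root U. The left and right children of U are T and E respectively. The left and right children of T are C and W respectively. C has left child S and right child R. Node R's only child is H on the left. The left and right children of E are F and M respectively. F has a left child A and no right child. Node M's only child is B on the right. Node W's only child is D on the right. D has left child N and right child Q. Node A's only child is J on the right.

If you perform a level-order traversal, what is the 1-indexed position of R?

Level-order visits nodes level by level from the root, left to right within each level.
Level 0: U
Level 1: T, E
Level 2: C, W, F, M
Level 3: S, R, D, A, B
Level 4: H, N, Q, J
Full level-order sequence: U, T, E, C, W, F, M, S, R, D, A, B, H, N, Q, J.

9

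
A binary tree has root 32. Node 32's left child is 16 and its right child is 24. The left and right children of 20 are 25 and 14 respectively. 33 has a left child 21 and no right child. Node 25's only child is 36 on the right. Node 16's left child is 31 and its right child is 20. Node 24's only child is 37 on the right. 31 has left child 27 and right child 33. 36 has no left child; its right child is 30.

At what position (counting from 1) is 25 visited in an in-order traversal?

6

In-order visits the left subtree, then the node, then the right subtree.
At 32: go left to 16.
  At 16: go left to 31.
    At 31: go left to 27.
      27 is a leaf — visit 27.
    Visit 31.
    At 31: go right to 33.
      At 33: go left to 21.
        21 is a leaf — visit 21.
      Visit 33.
      At 33: no right child.
  Visit 16.
  At 16: go right to 20.
    At 20: go left to 25.
      At 25: no left child.
      Visit 25.
      At 25: go right to 36.
        At 36: no left child.
        Visit 36.
        At 36: go right to 30.
          30 is a leaf — visit 30.
    Visit 20.
    At 20: go right to 14.
      14 is a leaf — visit 14.
Visit 32.
At 32: go right to 24.
  At 24: no left child.
  Visit 24.
  At 24: go right to 37.
    37 is a leaf — visit 37.
Full in-order sequence: 27, 31, 21, 33, 16, 25, 36, 30, 20, 14, 32, 24, 37.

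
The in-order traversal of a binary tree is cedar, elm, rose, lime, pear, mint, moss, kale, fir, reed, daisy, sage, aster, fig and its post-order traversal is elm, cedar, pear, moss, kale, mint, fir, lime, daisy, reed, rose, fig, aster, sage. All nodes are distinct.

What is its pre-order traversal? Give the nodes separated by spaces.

The last element of post-order is the root; it splits in-order into left and right subtrees.
Root sage: left subtree has 11 nodes {cedar, elm, rose, lime, pear, mint, moss, kale, fir, reed, daisy}, right has 2 {aster, fig}.
  Root rose: left subtree has 2 nodes {cedar, elm}, right has 8 {lime, pear, mint, moss, kale, fir, reed, daisy}.
    Root cedar: left subtree has 0 nodes { }, right has 1 {elm}.
    Root reed: left subtree has 6 nodes {lime, pear, mint, moss, kale, fir}, right has 1 {daisy}.
      Root lime: left subtree has 0 nodes { }, right has 5 {pear, mint, moss, kale, fir}.
        Root fir: left subtree has 4 nodes {pear, mint, moss, kale}, right has 0 { }.
          Root mint: left subtree has 1 node {pear}, right has 2 {moss, kale}.
            Root kale: left subtree has 1 node {moss}, right has 0 { }.
  Root aster: left subtree has 0 nodes { }, right has 1 {fig}.

sage rose cedar elm reed lime fir mint pear kale moss daisy aster fig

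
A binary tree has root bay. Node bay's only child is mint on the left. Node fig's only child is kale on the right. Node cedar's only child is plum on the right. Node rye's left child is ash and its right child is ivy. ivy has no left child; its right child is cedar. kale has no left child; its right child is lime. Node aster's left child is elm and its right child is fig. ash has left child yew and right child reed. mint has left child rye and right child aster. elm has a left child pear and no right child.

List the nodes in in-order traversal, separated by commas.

In-order visits the left subtree, then the node, then the right subtree.
At bay: go left to mint.
  At mint: go left to rye.
    At rye: go left to ash.
      At ash: go left to yew.
        yew is a leaf — visit yew.
      Visit ash.
      At ash: go right to reed.
        reed is a leaf — visit reed.
    Visit rye.
    At rye: go right to ivy.
      At ivy: no left child.
      Visit ivy.
      At ivy: go right to cedar.
        At cedar: no left child.
        Visit cedar.
        At cedar: go right to plum.
          plum is a leaf — visit plum.
  Visit mint.
  At mint: go right to aster.
    At aster: go left to elm.
      At elm: go left to pear.
        pear is a leaf — visit pear.
      Visit elm.
      At elm: no right child.
    Visit aster.
    At aster: go right to fig.
      At fig: no left child.
      Visit fig.
      At fig: go right to kale.
        At kale: no left child.
        Visit kale.
        At kale: go right to lime.
          lime is a leaf — visit lime.
Visit bay.
At bay: no right child.

yew, ash, reed, rye, ivy, cedar, plum, mint, pear, elm, aster, fig, kale, lime, bay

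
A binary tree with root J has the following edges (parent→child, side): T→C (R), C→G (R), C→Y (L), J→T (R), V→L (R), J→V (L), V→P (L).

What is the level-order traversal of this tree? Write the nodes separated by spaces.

Level-order visits nodes level by level from the root, left to right within each level.
Level 0: J
Level 1: V, T
Level 2: P, L, C
Level 3: Y, G

J V T P L C Y G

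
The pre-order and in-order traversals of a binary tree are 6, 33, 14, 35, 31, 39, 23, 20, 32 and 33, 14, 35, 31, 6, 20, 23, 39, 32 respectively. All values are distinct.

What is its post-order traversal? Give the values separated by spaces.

The first element of pre-order is the root; it splits in-order into left and right subtrees.
Root 6: left subtree has 4 nodes {33, 14, 35, 31}, right has 4 {20, 23, 39, 32}.
  Root 33: left subtree has 0 nodes { }, right has 3 {14, 35, 31}.
    Root 14: left subtree has 0 nodes { }, right has 2 {35, 31}.
      Root 35: left subtree has 0 nodes { }, right has 1 {31}.
  Root 39: left subtree has 2 nodes {20, 23}, right has 1 {32}.
    Root 23: left subtree has 1 node {20}, right has 0 { }.

31 35 14 33 20 23 32 39 6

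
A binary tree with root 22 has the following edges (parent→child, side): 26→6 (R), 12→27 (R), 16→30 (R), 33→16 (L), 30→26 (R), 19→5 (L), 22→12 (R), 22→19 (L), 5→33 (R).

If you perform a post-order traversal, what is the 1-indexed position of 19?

7

Post-order visits the left subtree, then the right subtree, then the node.
At 22: go left to 19.
  At 19: go left to 5.
    At 5: no left child.
    At 5: go right to 33.
      At 33: go left to 16.
        At 16: no left child.
        At 16: go right to 30.
          At 30: no left child.
          At 30: go right to 26.
            At 26: no left child.
            At 26: go right to 6.
              6 is a leaf — visit 6.
            Visit 26.
          Visit 30.
        Visit 16.
      At 33: no right child.
      Visit 33.
    Visit 5.
  At 19: no right child.
  Visit 19.
At 22: go right to 12.
  At 12: no left child.
  At 12: go right to 27.
    27 is a leaf — visit 27.
  Visit 12.
Visit 22.
Full post-order sequence: 6, 26, 30, 16, 33, 5, 19, 27, 12, 22.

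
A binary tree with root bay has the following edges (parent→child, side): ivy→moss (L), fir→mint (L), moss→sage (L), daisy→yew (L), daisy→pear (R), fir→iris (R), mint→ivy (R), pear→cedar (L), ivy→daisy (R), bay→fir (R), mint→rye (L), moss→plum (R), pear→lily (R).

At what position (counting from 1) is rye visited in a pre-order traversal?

4

Pre-order visits the node, then its left subtree, then its right subtree.
Visit bay.
At bay: no left child.
At bay: go right to fir.
  Visit fir.
  At fir: go left to mint.
    Visit mint.
    At mint: go left to rye.
      rye is a leaf — visit rye.
    At mint: go right to ivy.
      Visit ivy.
      At ivy: go left to moss.
        Visit moss.
        At moss: go left to sage.
          sage is a leaf — visit sage.
        At moss: go right to plum.
          plum is a leaf — visit plum.
      At ivy: go right to daisy.
        Visit daisy.
        At daisy: go left to yew.
          yew is a leaf — visit yew.
        At daisy: go right to pear.
          Visit pear.
          At pear: go left to cedar.
            cedar is a leaf — visit cedar.
          At pear: go right to lily.
            lily is a leaf — visit lily.
  At fir: go right to iris.
    iris is a leaf — visit iris.
Full pre-order sequence: bay, fir, mint, rye, ivy, moss, sage, plum, daisy, yew, pear, cedar, lily, iris.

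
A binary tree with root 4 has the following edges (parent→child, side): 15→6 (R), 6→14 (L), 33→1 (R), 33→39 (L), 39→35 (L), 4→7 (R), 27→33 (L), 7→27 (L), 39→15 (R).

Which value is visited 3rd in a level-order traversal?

Level-order visits nodes level by level from the root, left to right within each level.
Level 0: 4
Level 1: 7
Level 2: 27
Level 3: 33
Level 4: 39, 1
Level 5: 35, 15
Level 6: 6
Level 7: 14
Full level-order sequence: 4, 7, 27, 33, 39, 1, 35, 15, 6, 14.

27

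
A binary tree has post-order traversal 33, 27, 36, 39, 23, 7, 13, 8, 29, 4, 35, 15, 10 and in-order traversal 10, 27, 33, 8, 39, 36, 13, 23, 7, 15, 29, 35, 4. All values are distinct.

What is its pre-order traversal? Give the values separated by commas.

10, 15, 8, 27, 33, 13, 39, 36, 7, 23, 35, 29, 4

The last element of post-order is the root; it splits in-order into left and right subtrees.
Root 10: left subtree has 0 nodes { }, right has 12 {27, 33, 8, 39, 36, 13, 23, 7, 15, 29, 35, 4}.
  Root 15: left subtree has 8 nodes {27, 33, 8, 39, 36, 13, 23, 7}, right has 3 {29, 35, 4}.
    Root 8: left subtree has 2 nodes {27, 33}, right has 5 {39, 36, 13, 23, 7}.
      Root 27: left subtree has 0 nodes { }, right has 1 {33}.
      Root 13: left subtree has 2 nodes {39, 36}, right has 2 {23, 7}.
        Root 39: left subtree has 0 nodes { }, right has 1 {36}.
        Root 7: left subtree has 1 node {23}, right has 0 { }.
    Root 35: left subtree has 1 node {29}, right has 1 {4}.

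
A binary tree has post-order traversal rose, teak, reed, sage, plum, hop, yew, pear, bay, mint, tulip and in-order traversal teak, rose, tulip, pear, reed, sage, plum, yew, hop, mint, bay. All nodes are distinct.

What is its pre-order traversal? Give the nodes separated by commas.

The last element of post-order is the root; it splits in-order into left and right subtrees.
Root tulip: left subtree has 2 nodes {teak, rose}, right has 8 {pear, reed, sage, plum, yew, hop, mint, bay}.
  Root teak: left subtree has 0 nodes { }, right has 1 {rose}.
  Root mint: left subtree has 6 nodes {pear, reed, sage, plum, yew, hop}, right has 1 {bay}.
    Root pear: left subtree has 0 nodes { }, right has 5 {reed, sage, plum, yew, hop}.
      Root yew: left subtree has 3 nodes {reed, sage, plum}, right has 1 {hop}.
        Root plum: left subtree has 2 nodes {reed, sage}, right has 0 { }.
          Root sage: left subtree has 1 node {reed}, right has 0 { }.

tulip, teak, rose, mint, pear, yew, plum, sage, reed, hop, bay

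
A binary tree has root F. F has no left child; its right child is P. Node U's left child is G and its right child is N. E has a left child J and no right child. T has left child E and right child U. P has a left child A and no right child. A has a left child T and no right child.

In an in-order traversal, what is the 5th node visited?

In-order visits the left subtree, then the node, then the right subtree.
At F: no left child.
Visit F.
At F: go right to P.
  At P: go left to A.
    At A: go left to T.
      At T: go left to E.
        At E: go left to J.
          J is a leaf — visit J.
        Visit E.
        At E: no right child.
      Visit T.
      At T: go right to U.
        At U: go left to G.
          G is a leaf — visit G.
        Visit U.
        At U: go right to N.
          N is a leaf — visit N.
    Visit A.
    At A: no right child.
  Visit P.
  At P: no right child.
Full in-order sequence: F, J, E, T, G, U, N, A, P.

G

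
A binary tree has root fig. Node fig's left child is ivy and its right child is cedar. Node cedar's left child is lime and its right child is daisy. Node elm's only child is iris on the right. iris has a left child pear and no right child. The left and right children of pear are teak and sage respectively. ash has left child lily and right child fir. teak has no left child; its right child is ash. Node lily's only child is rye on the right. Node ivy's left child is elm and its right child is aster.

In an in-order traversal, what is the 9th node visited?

In-order visits the left subtree, then the node, then the right subtree.
At fig: go left to ivy.
  At ivy: go left to elm.
    At elm: no left child.
    Visit elm.
    At elm: go right to iris.
      At iris: go left to pear.
        At pear: go left to teak.
          At teak: no left child.
          Visit teak.
          At teak: go right to ash.
            At ash: go left to lily.
              At lily: no left child.
              Visit lily.
              At lily: go right to rye.
                rye is a leaf — visit rye.
            Visit ash.
            At ash: go right to fir.
              fir is a leaf — visit fir.
        Visit pear.
        At pear: go right to sage.
          sage is a leaf — visit sage.
      Visit iris.
      At iris: no right child.
  Visit ivy.
  At ivy: go right to aster.
    aster is a leaf — visit aster.
Visit fig.
At fig: go right to cedar.
  At cedar: go left to lime.
    lime is a leaf — visit lime.
  Visit cedar.
  At cedar: go right to daisy.
    daisy is a leaf — visit daisy.
Full in-order sequence: elm, teak, lily, rye, ash, fir, pear, sage, iris, ivy, aster, fig, lime, cedar, daisy.

iris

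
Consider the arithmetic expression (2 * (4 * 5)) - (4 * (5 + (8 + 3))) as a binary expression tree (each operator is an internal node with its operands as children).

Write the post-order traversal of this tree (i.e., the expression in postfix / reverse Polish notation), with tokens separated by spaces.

2 4 5 * * 4 5 8 3 + + * -

Post-order on an expression tree gives postfix notation: for each operator, emit left operand, right operand, then the operator.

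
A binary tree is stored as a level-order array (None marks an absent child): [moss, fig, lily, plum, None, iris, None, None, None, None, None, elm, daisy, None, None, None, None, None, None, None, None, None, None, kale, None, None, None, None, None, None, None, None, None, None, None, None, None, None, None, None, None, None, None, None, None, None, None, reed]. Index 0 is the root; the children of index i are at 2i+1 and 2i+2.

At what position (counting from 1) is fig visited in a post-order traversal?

Post-order visits the left subtree, then the right subtree, then the node.
At moss: go left to fig.
  At fig: go left to plum.
    plum is a leaf — visit plum.
  At fig: no right child.
  Visit fig.
At moss: go right to lily.
  At lily: go left to iris.
    At iris: go left to elm.
      At elm: go left to kale.
        At kale: go left to reed.
          reed is a leaf — visit reed.
        At kale: no right child.
        Visit kale.
      At elm: no right child.
      Visit elm.
    At iris: go right to daisy.
      daisy is a leaf — visit daisy.
    Visit iris.
  At lily: no right child.
  Visit lily.
Visit moss.
Full post-order sequence: plum, fig, reed, kale, elm, daisy, iris, lily, moss.

2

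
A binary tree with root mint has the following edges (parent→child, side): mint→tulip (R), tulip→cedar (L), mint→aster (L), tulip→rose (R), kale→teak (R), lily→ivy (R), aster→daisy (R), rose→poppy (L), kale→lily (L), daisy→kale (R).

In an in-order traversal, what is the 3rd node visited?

lily

In-order visits the left subtree, then the node, then the right subtree.
At mint: go left to aster.
  At aster: no left child.
  Visit aster.
  At aster: go right to daisy.
    At daisy: no left child.
    Visit daisy.
    At daisy: go right to kale.
      At kale: go left to lily.
        At lily: no left child.
        Visit lily.
        At lily: go right to ivy.
          ivy is a leaf — visit ivy.
      Visit kale.
      At kale: go right to teak.
        teak is a leaf — visit teak.
Visit mint.
At mint: go right to tulip.
  At tulip: go left to cedar.
    cedar is a leaf — visit cedar.
  Visit tulip.
  At tulip: go right to rose.
    At rose: go left to poppy.
      poppy is a leaf — visit poppy.
    Visit rose.
    At rose: no right child.
Full in-order sequence: aster, daisy, lily, ivy, kale, teak, mint, cedar, tulip, poppy, rose.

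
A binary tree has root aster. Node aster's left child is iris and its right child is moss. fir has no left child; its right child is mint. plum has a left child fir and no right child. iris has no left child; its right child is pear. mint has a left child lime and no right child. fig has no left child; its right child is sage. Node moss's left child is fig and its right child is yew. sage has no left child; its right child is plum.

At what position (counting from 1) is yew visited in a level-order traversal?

Level-order visits nodes level by level from the root, left to right within each level.
Level 0: aster
Level 1: iris, moss
Level 2: pear, fig, yew
Level 3: sage
Level 4: plum
Level 5: fir
Level 6: mint
Level 7: lime
Full level-order sequence: aster, iris, moss, pear, fig, yew, sage, plum, fir, mint, lime.

6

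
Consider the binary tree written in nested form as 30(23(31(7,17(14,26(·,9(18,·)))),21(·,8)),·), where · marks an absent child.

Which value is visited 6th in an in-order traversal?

In-order visits the left subtree, then the node, then the right subtree.
At 30: go left to 23.
  At 23: go left to 31.
    At 31: go left to 7.
      7 is a leaf — visit 7.
    Visit 31.
    At 31: go right to 17.
      At 17: go left to 14.
        14 is a leaf — visit 14.
      Visit 17.
      At 17: go right to 26.
        At 26: no left child.
        Visit 26.
        At 26: go right to 9.
          At 9: go left to 18.
            18 is a leaf — visit 18.
          Visit 9.
          At 9: no right child.
  Visit 23.
  At 23: go right to 21.
    At 21: no left child.
    Visit 21.
    At 21: go right to 8.
      8 is a leaf — visit 8.
Visit 30.
At 30: no right child.
Full in-order sequence: 7, 31, 14, 17, 26, 18, 9, 23, 21, 8, 30.

18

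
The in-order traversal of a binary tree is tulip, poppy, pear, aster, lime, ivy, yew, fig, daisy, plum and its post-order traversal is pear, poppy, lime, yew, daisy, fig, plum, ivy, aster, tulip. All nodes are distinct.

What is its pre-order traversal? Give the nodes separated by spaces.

The last element of post-order is the root; it splits in-order into left and right subtrees.
Root tulip: left subtree has 0 nodes { }, right has 9 {poppy, pear, aster, lime, ivy, yew, fig, daisy, plum}.
  Root aster: left subtree has 2 nodes {poppy, pear}, right has 6 {lime, ivy, yew, fig, daisy, plum}.
    Root poppy: left subtree has 0 nodes { }, right has 1 {pear}.
    Root ivy: left subtree has 1 node {lime}, right has 4 {yew, fig, daisy, plum}.
      Root plum: left subtree has 3 nodes {yew, fig, daisy}, right has 0 { }.
        Root fig: left subtree has 1 node {yew}, right has 1 {daisy}.

tulip aster poppy pear ivy lime plum fig yew daisy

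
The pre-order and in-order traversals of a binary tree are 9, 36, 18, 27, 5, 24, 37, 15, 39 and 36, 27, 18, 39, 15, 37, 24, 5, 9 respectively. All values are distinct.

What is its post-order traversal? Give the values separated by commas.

27, 39, 15, 37, 24, 5, 18, 36, 9

The first element of pre-order is the root; it splits in-order into left and right subtrees.
Root 9: left subtree has 8 nodes {36, 27, 18, 39, 15, 37, 24, 5}, right has 0 { }.
  Root 36: left subtree has 0 nodes { }, right has 7 {27, 18, 39, 15, 37, 24, 5}.
    Root 18: left subtree has 1 node {27}, right has 5 {39, 15, 37, 24, 5}.
      Root 5: left subtree has 4 nodes {39, 15, 37, 24}, right has 0 { }.
        Root 24: left subtree has 3 nodes {39, 15, 37}, right has 0 { }.
          Root 37: left subtree has 2 nodes {39, 15}, right has 0 { }.
            Root 15: left subtree has 1 node {39}, right has 0 { }.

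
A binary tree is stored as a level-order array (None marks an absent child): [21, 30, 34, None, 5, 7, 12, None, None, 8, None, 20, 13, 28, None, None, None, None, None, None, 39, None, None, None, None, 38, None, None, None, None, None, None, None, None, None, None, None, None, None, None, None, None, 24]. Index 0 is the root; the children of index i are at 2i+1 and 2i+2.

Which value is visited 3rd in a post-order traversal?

Post-order visits the left subtree, then the right subtree, then the node.
At 21: go left to 30.
  At 30: no left child.
  At 30: go right to 5.
    At 5: go left to 8.
      At 8: no left child.
      At 8: go right to 39.
        At 39: no left child.
        At 39: go right to 24.
          24 is a leaf — visit 24.
        Visit 39.
      Visit 8.
    At 5: no right child.
    Visit 5.
  Visit 30.
At 21: go right to 34.
  At 34: go left to 7.
    At 7: go left to 20.
      20 is a leaf — visit 20.
    At 7: go right to 13.
      At 13: go left to 38.
        38 is a leaf — visit 38.
      At 13: no right child.
      Visit 13.
    Visit 7.
  At 34: go right to 12.
    At 12: go left to 28.
      28 is a leaf — visit 28.
    At 12: no right child.
    Visit 12.
  Visit 34.
Visit 21.
Full post-order sequence: 24, 39, 8, 5, 30, 20, 38, 13, 7, 28, 12, 34, 21.

8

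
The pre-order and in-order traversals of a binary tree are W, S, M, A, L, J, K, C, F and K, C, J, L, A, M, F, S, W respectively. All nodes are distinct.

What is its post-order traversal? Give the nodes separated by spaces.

C K J L A F M S W

The first element of pre-order is the root; it splits in-order into left and right subtrees.
Root W: left subtree has 8 nodes {K, C, J, L, A, M, F, S}, right has 0 { }.
  Root S: left subtree has 7 nodes {K, C, J, L, A, M, F}, right has 0 { }.
    Root M: left subtree has 5 nodes {K, C, J, L, A}, right has 1 {F}.
      Root A: left subtree has 4 nodes {K, C, J, L}, right has 0 { }.
        Root L: left subtree has 3 nodes {K, C, J}, right has 0 { }.
          Root J: left subtree has 2 nodes {K, C}, right has 0 { }.
            Root K: left subtree has 0 nodes { }, right has 1 {C}.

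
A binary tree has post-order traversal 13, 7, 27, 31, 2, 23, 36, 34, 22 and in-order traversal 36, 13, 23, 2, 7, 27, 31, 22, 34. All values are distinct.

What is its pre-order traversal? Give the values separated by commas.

22, 36, 23, 13, 2, 31, 27, 7, 34

The last element of post-order is the root; it splits in-order into left and right subtrees.
Root 22: left subtree has 7 nodes {36, 13, 23, 2, 7, 27, 31}, right has 1 {34}.
  Root 36: left subtree has 0 nodes { }, right has 6 {13, 23, 2, 7, 27, 31}.
    Root 23: left subtree has 1 node {13}, right has 4 {2, 7, 27, 31}.
      Root 2: left subtree has 0 nodes { }, right has 3 {7, 27, 31}.
        Root 31: left subtree has 2 nodes {7, 27}, right has 0 { }.
          Root 27: left subtree has 1 node {7}, right has 0 { }.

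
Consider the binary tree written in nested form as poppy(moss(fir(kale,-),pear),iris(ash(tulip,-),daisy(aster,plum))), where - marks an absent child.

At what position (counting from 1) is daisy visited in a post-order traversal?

9

Post-order visits the left subtree, then the right subtree, then the node.
At poppy: go left to moss.
  At moss: go left to fir.
    At fir: go left to kale.
      kale is a leaf — visit kale.
    At fir: no right child.
    Visit fir.
  At moss: go right to pear.
    pear is a leaf — visit pear.
  Visit moss.
At poppy: go right to iris.
  At iris: go left to ash.
    At ash: go left to tulip.
      tulip is a leaf — visit tulip.
    At ash: no right child.
    Visit ash.
  At iris: go right to daisy.
    At daisy: go left to aster.
      aster is a leaf — visit aster.
    At daisy: go right to plum.
      plum is a leaf — visit plum.
    Visit daisy.
  Visit iris.
Visit poppy.
Full post-order sequence: kale, fir, pear, moss, tulip, ash, aster, plum, daisy, iris, poppy.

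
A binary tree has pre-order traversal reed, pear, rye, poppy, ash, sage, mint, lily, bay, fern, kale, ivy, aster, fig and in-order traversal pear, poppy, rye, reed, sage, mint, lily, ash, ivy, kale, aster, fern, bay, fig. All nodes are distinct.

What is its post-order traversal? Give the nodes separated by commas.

poppy, rye, pear, lily, mint, sage, ivy, aster, kale, fern, fig, bay, ash, reed

The first element of pre-order is the root; it splits in-order into left and right subtrees.
Root reed: left subtree has 3 nodes {pear, poppy, rye}, right has 10 {sage, mint, lily, ash, ivy, kale, aster, fern, bay, fig}.
  Root pear: left subtree has 0 nodes { }, right has 2 {poppy, rye}.
    Root rye: left subtree has 1 node {poppy}, right has 0 { }.
  Root ash: left subtree has 3 nodes {sage, mint, lily}, right has 6 {ivy, kale, aster, fern, bay, fig}.
    Root sage: left subtree has 0 nodes { }, right has 2 {mint, lily}.
      Root mint: left subtree has 0 nodes { }, right has 1 {lily}.
    Root bay: left subtree has 4 nodes {ivy, kale, aster, fern}, right has 1 {fig}.
      Root fern: left subtree has 3 nodes {ivy, kale, aster}, right has 0 { }.
        Root kale: left subtree has 1 node {ivy}, right has 1 {aster}.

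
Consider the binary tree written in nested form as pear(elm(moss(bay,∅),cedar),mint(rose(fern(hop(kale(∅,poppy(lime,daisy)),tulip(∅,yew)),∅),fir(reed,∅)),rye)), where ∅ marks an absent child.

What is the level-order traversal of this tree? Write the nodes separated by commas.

pear, elm, mint, moss, cedar, rose, rye, bay, fern, fir, hop, reed, kale, tulip, poppy, yew, lime, daisy

Level-order visits nodes level by level from the root, left to right within each level.
Level 0: pear
Level 1: elm, mint
Level 2: moss, cedar, rose, rye
Level 3: bay, fern, fir
Level 4: hop, reed
Level 5: kale, tulip
Level 6: poppy, yew
Level 7: lime, daisy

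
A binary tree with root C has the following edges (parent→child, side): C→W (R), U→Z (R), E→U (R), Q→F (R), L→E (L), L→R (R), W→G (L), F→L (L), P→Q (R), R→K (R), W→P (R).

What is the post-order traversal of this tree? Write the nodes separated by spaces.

G Z U E K R L F Q P W C

Post-order visits the left subtree, then the right subtree, then the node.
At C: no left child.
At C: go right to W.
  At W: go left to G.
    G is a leaf — visit G.
  At W: go right to P.
    At P: no left child.
    At P: go right to Q.
      At Q: no left child.
      At Q: go right to F.
        At F: go left to L.
          At L: go left to E.
            At E: no left child.
            At E: go right to U.
              At U: no left child.
              At U: go right to Z.
                Z is a leaf — visit Z.
              Visit U.
            Visit E.
          At L: go right to R.
            At R: no left child.
            At R: go right to K.
              K is a leaf — visit K.
            Visit R.
          Visit L.
        At F: no right child.
        Visit F.
      Visit Q.
    Visit P.
  Visit W.
Visit C.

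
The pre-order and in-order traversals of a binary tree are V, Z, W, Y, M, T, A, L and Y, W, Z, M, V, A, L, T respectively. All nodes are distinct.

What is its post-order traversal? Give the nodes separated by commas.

Y, W, M, Z, L, A, T, V

The first element of pre-order is the root; it splits in-order into left and right subtrees.
Root V: left subtree has 4 nodes {Y, W, Z, M}, right has 3 {A, L, T}.
  Root Z: left subtree has 2 nodes {Y, W}, right has 1 {M}.
    Root W: left subtree has 1 node {Y}, right has 0 { }.
  Root T: left subtree has 2 nodes {A, L}, right has 0 { }.
    Root A: left subtree has 0 nodes { }, right has 1 {L}.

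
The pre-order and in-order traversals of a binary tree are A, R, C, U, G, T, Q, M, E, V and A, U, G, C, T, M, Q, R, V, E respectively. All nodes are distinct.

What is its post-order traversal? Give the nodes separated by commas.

The first element of pre-order is the root; it splits in-order into left and right subtrees.
Root A: left subtree has 0 nodes { }, right has 9 {U, G, C, T, M, Q, R, V, E}.
  Root R: left subtree has 6 nodes {U, G, C, T, M, Q}, right has 2 {V, E}.
    Root C: left subtree has 2 nodes {U, G}, right has 3 {T, M, Q}.
      Root U: left subtree has 0 nodes { }, right has 1 {G}.
      Root T: left subtree has 0 nodes { }, right has 2 {M, Q}.
        Root Q: left subtree has 1 node {M}, right has 0 { }.
    Root E: left subtree has 1 node {V}, right has 0 { }.

G, U, M, Q, T, C, V, E, R, A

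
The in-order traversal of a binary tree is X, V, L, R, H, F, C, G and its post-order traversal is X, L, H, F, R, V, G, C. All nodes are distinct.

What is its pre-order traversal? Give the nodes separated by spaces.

The last element of post-order is the root; it splits in-order into left and right subtrees.
Root C: left subtree has 6 nodes {X, V, L, R, H, F}, right has 1 {G}.
  Root V: left subtree has 1 node {X}, right has 4 {L, R, H, F}.
    Root R: left subtree has 1 node {L}, right has 2 {H, F}.
      Root F: left subtree has 1 node {H}, right has 0 { }.

C V X R L F H G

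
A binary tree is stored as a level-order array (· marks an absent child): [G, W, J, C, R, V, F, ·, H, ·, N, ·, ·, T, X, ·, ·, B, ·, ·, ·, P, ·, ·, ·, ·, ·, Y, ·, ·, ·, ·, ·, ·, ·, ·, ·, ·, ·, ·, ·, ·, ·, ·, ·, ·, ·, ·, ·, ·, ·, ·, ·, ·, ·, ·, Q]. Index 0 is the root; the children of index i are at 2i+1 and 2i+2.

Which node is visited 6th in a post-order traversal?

R

Post-order visits the left subtree, then the right subtree, then the node.
At G: go left to W.
  At W: go left to C.
    At C: no left child.
    At C: go right to H.
      At H: go left to B.
        B is a leaf — visit B.
      At H: no right child.
      Visit H.
    Visit C.
  At W: go right to R.
    At R: no left child.
    At R: go right to N.
      At N: go left to P.
        P is a leaf — visit P.
      At N: no right child.
      Visit N.
    Visit R.
  Visit W.
At G: go right to J.
  At J: go left to V.
    V is a leaf — visit V.
  At J: go right to F.
    At F: go left to T.
      At T: go left to Y.
        At Y: no left child.
        At Y: go right to Q.
          Q is a leaf — visit Q.
        Visit Y.
      At T: no right child.
      Visit T.
    At F: go right to X.
      X is a leaf — visit X.
    Visit F.
  Visit J.
Visit G.
Full post-order sequence: B, H, C, P, N, R, W, V, Q, Y, T, X, F, J, G.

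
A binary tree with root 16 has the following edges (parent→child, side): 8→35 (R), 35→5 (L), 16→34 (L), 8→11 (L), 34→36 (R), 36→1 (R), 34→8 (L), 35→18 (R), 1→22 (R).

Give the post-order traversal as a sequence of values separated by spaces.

Post-order visits the left subtree, then the right subtree, then the node.
At 16: go left to 34.
  At 34: go left to 8.
    At 8: go left to 11.
      11 is a leaf — visit 11.
    At 8: go right to 35.
      At 35: go left to 5.
        5 is a leaf — visit 5.
      At 35: go right to 18.
        18 is a leaf — visit 18.
      Visit 35.
    Visit 8.
  At 34: go right to 36.
    At 36: no left child.
    At 36: go right to 1.
      At 1: no left child.
      At 1: go right to 22.
        22 is a leaf — visit 22.
      Visit 1.
    Visit 36.
  Visit 34.
At 16: no right child.
Visit 16.

11 5 18 35 8 22 1 36 34 16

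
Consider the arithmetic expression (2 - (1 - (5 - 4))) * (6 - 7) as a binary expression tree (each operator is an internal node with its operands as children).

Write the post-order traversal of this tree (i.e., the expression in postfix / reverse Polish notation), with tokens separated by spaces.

2 1 5 4 - - - 6 7 - *

Post-order on an expression tree gives postfix notation: for each operator, emit left operand, right operand, then the operator.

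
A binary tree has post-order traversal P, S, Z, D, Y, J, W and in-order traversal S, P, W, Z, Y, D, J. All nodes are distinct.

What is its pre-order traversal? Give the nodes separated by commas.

The last element of post-order is the root; it splits in-order into left and right subtrees.
Root W: left subtree has 2 nodes {S, P}, right has 4 {Z, Y, D, J}.
  Root S: left subtree has 0 nodes { }, right has 1 {P}.
  Root J: left subtree has 3 nodes {Z, Y, D}, right has 0 { }.
    Root Y: left subtree has 1 node {Z}, right has 1 {D}.

W, S, P, J, Y, Z, D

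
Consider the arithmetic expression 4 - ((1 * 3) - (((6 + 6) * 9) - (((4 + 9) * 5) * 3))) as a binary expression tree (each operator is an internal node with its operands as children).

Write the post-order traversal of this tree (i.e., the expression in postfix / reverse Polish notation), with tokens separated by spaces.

Post-order on an expression tree gives postfix notation: for each operator, emit left operand, right operand, then the operator.

4 1 3 * 6 6 + 9 * 4 9 + 5 * 3 * - - -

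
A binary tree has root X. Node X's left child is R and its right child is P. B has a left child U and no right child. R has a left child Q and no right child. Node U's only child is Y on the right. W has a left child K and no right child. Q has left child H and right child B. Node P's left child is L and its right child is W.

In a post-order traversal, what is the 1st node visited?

Post-order visits the left subtree, then the right subtree, then the node.
At X: go left to R.
  At R: go left to Q.
    At Q: go left to H.
      H is a leaf — visit H.
    At Q: go right to B.
      At B: go left to U.
        At U: no left child.
        At U: go right to Y.
          Y is a leaf — visit Y.
        Visit U.
      At B: no right child.
      Visit B.
    Visit Q.
  At R: no right child.
  Visit R.
At X: go right to P.
  At P: go left to L.
    L is a leaf — visit L.
  At P: go right to W.
    At W: go left to K.
      K is a leaf — visit K.
    At W: no right child.
    Visit W.
  Visit P.
Visit X.
Full post-order sequence: H, Y, U, B, Q, R, L, K, W, P, X.

H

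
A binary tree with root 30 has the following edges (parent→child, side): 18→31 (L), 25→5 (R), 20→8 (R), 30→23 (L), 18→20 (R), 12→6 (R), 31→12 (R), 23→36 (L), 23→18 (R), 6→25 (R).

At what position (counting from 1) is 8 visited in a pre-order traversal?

11

Pre-order visits the node, then its left subtree, then its right subtree.
Visit 30.
At 30: go left to 23.
  Visit 23.
  At 23: go left to 36.
    36 is a leaf — visit 36.
  At 23: go right to 18.
    Visit 18.
    At 18: go left to 31.
      Visit 31.
      At 31: no left child.
      At 31: go right to 12.
        Visit 12.
        At 12: no left child.
        At 12: go right to 6.
          Visit 6.
          At 6: no left child.
          At 6: go right to 25.
            Visit 25.
            At 25: no left child.
            At 25: go right to 5.
              5 is a leaf — visit 5.
    At 18: go right to 20.
      Visit 20.
      At 20: no left child.
      At 20: go right to 8.
        8 is a leaf — visit 8.
At 30: no right child.
Full pre-order sequence: 30, 23, 36, 18, 31, 12, 6, 25, 5, 20, 8.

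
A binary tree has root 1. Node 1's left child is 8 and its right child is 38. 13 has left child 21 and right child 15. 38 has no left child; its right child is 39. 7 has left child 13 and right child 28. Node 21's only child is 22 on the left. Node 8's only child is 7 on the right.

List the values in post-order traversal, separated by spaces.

22 21 15 13 28 7 8 39 38 1

Post-order visits the left subtree, then the right subtree, then the node.
At 1: go left to 8.
  At 8: no left child.
  At 8: go right to 7.
    At 7: go left to 13.
      At 13: go left to 21.
        At 21: go left to 22.
          22 is a leaf — visit 22.
        At 21: no right child.
        Visit 21.
      At 13: go right to 15.
        15 is a leaf — visit 15.
      Visit 13.
    At 7: go right to 28.
      28 is a leaf — visit 28.
    Visit 7.
  Visit 8.
At 1: go right to 38.
  At 38: no left child.
  At 38: go right to 39.
    39 is a leaf — visit 39.
  Visit 38.
Visit 1.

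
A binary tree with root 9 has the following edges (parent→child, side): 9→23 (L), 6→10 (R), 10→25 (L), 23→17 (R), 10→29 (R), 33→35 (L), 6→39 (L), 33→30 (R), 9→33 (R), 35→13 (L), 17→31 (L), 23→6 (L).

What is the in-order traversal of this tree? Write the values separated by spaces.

39 6 25 10 29 23 31 17 9 13 35 33 30

In-order visits the left subtree, then the node, then the right subtree.
At 9: go left to 23.
  At 23: go left to 6.
    At 6: go left to 39.
      39 is a leaf — visit 39.
    Visit 6.
    At 6: go right to 10.
      At 10: go left to 25.
        25 is a leaf — visit 25.
      Visit 10.
      At 10: go right to 29.
        29 is a leaf — visit 29.
  Visit 23.
  At 23: go right to 17.
    At 17: go left to 31.
      31 is a leaf — visit 31.
    Visit 17.
    At 17: no right child.
Visit 9.
At 9: go right to 33.
  At 33: go left to 35.
    At 35: go left to 13.
      13 is a leaf — visit 13.
    Visit 35.
    At 35: no right child.
  Visit 33.
  At 33: go right to 30.
    30 is a leaf — visit 30.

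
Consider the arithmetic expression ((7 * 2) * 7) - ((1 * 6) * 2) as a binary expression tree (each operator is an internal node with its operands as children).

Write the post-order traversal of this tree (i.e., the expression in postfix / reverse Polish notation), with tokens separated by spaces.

7 2 * 7 * 1 6 * 2 * -

Post-order on an expression tree gives postfix notation: for each operator, emit left operand, right operand, then the operator.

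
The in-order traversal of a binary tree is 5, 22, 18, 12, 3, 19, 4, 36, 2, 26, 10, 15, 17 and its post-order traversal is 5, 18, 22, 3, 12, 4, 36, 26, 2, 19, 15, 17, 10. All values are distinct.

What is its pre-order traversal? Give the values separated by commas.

The last element of post-order is the root; it splits in-order into left and right subtrees.
Root 10: left subtree has 10 nodes {5, 22, 18, 12, 3, 19, 4, 36, 2, 26}, right has 2 {15, 17}.
  Root 19: left subtree has 5 nodes {5, 22, 18, 12, 3}, right has 4 {4, 36, 2, 26}.
    Root 12: left subtree has 3 nodes {5, 22, 18}, right has 1 {3}.
      Root 22: left subtree has 1 node {5}, right has 1 {18}.
    Root 2: left subtree has 2 nodes {4, 36}, right has 1 {26}.
      Root 36: left subtree has 1 node {4}, right has 0 { }.
  Root 17: left subtree has 1 node {15}, right has 0 { }.

10, 19, 12, 22, 5, 18, 3, 2, 36, 4, 26, 17, 15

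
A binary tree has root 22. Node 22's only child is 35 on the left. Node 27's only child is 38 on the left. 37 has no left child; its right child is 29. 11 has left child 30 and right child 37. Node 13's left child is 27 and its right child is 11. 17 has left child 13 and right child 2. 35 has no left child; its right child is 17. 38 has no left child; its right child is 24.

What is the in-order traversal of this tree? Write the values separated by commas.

In-order visits the left subtree, then the node, then the right subtree.
At 22: go left to 35.
  At 35: no left child.
  Visit 35.
  At 35: go right to 17.
    At 17: go left to 13.
      At 13: go left to 27.
        At 27: go left to 38.
          At 38: no left child.
          Visit 38.
          At 38: go right to 24.
            24 is a leaf — visit 24.
        Visit 27.
        At 27: no right child.
      Visit 13.
      At 13: go right to 11.
        At 11: go left to 30.
          30 is a leaf — visit 30.
        Visit 11.
        At 11: go right to 37.
          At 37: no left child.
          Visit 37.
          At 37: go right to 29.
            29 is a leaf — visit 29.
    Visit 17.
    At 17: go right to 2.
      2 is a leaf — visit 2.
Visit 22.
At 22: no right child.

35, 38, 24, 27, 13, 30, 11, 37, 29, 17, 2, 22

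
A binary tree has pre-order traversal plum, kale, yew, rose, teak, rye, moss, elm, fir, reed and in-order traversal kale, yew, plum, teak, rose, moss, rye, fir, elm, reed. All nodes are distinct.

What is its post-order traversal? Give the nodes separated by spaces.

yew kale teak moss fir reed elm rye rose plum

The first element of pre-order is the root; it splits in-order into left and right subtrees.
Root plum: left subtree has 2 nodes {kale, yew}, right has 7 {teak, rose, moss, rye, fir, elm, reed}.
  Root kale: left subtree has 0 nodes { }, right has 1 {yew}.
  Root rose: left subtree has 1 node {teak}, right has 5 {moss, rye, fir, elm, reed}.
    Root rye: left subtree has 1 node {moss}, right has 3 {fir, elm, reed}.
      Root elm: left subtree has 1 node {fir}, right has 1 {reed}.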